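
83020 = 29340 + 53680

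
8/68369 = 8/68369  =  0.00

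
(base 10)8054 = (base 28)a7i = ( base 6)101142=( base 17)1AED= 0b1111101110110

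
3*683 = 2049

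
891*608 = 541728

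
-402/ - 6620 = 201/3310  =  0.06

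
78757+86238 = 164995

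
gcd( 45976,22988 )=22988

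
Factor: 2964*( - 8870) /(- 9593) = 2^3*3^1*5^1*13^1*19^1*53^( - 1)*181^( - 1 )*887^1 = 26290680/9593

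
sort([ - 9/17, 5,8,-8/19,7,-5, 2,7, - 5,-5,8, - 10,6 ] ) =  [ - 10, - 5,-5 , - 5, - 9/17,  -  8/19,2,5 , 6,7,7, 8,8]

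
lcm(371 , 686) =36358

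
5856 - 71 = 5785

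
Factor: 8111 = 8111^1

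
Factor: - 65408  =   - 2^7*7^1*73^1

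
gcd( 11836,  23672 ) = 11836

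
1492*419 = 625148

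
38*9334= 354692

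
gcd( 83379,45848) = 1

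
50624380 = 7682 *6590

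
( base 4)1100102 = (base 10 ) 5138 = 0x1412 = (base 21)BDE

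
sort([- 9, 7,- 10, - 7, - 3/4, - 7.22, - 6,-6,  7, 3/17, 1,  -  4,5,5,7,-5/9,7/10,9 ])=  [ - 10,-9, - 7.22,-7,-6, - 6 , - 4, - 3/4, - 5/9, 3/17, 7/10, 1,5, 5 , 7, 7, 7,9]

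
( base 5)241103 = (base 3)110012202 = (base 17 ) 1ddc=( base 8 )21307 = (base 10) 8903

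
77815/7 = 77815/7 =11116.43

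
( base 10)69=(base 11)63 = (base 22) 33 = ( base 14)4D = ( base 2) 1000101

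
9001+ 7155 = 16156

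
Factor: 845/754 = 65/58 = 2^( - 1 )*5^1 *13^1*29^(-1)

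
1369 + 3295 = 4664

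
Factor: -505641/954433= -3^1 *31^1*5437^1*954433^( - 1 )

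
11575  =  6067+5508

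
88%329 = 88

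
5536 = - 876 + 6412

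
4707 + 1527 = 6234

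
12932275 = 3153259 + 9779016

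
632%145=52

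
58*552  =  32016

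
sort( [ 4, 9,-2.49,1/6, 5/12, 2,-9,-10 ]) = [ - 10, - 9, - 2.49,1/6,5/12, 2, 4, 9] 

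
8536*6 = 51216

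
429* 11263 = 4831827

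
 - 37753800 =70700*( - 534) 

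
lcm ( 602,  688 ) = 4816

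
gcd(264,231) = 33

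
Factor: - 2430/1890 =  - 3^2 * 7^(  -  1) = -9/7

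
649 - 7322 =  - 6673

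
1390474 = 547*2542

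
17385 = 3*5795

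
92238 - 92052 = 186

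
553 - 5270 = -4717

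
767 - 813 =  - 46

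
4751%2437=2314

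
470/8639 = 470/8639  =  0.05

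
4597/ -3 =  - 4597/3  =  - 1532.33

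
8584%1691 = 129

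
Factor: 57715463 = 13^1*53^1 * 211^1*397^1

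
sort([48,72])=[48, 72 ]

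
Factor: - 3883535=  - 5^1*29^1 *26783^1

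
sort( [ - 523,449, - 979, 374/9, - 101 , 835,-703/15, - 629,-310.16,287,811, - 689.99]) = [ - 979, - 689.99, - 629, - 523, -310.16, - 101 , - 703/15,374/9,287,  449, 811, 835]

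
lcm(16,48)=48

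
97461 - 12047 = 85414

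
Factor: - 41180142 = -2^1*3^1*71^1*96667^1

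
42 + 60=102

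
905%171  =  50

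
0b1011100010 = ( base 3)1000100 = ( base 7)2103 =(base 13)44a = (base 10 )738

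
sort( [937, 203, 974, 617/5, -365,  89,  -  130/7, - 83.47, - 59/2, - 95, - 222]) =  [ -365, - 222, - 95, - 83.47, - 59/2, - 130/7,89, 617/5,203  ,  937, 974] 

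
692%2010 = 692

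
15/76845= 1/5123=0.00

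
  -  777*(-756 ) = 587412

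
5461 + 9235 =14696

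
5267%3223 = 2044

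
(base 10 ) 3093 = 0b110000010101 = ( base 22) 68D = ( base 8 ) 6025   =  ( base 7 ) 12006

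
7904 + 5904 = 13808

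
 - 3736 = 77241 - 80977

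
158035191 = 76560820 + 81474371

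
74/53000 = 37/26500 = 0.00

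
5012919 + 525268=5538187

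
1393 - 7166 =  - 5773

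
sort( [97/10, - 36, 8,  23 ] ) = [ - 36, 8,97/10,23 ]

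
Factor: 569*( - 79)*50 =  -2^1*5^2*79^1*569^1 = - 2247550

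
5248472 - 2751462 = 2497010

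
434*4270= 1853180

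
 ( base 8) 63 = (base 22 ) 27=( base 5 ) 201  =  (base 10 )51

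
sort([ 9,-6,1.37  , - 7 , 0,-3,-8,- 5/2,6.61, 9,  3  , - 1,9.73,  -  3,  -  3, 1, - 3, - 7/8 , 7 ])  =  [ - 8, - 7, - 6,  -  3 ,- 3, - 3, - 3 ,-5/2,-1,  -  7/8, 0,  1 , 1.37, 3,6.61 , 7, 9,9,9.73 ] 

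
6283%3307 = 2976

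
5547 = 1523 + 4024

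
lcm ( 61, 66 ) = 4026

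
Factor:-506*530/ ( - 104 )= 2^(-1)*5^1*11^1*13^ ( - 1)*23^1*53^1=67045/26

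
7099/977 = 7+260/977 = 7.27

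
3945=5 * 789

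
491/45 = 10  +  41/45 = 10.91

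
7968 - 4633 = 3335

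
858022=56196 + 801826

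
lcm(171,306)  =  5814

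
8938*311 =2779718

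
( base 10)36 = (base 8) 44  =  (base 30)16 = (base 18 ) 20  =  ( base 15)26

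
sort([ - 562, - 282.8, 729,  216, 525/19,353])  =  [-562, - 282.8,525/19,216,353,729]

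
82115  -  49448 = 32667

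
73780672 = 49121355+24659317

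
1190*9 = 10710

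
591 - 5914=-5323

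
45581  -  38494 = 7087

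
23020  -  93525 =-70505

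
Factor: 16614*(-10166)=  - 2^2*3^2*13^2*17^1*23^1*71^1  =  - 168897924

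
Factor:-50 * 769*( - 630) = 2^2 *3^2*5^3*7^1 * 769^1 =24223500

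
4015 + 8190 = 12205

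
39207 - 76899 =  - 37692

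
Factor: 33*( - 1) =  - 3^1*11^1 = - 33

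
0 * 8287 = 0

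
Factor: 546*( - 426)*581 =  - 135138276 = -  2^2*3^2*7^2*13^1*71^1*83^1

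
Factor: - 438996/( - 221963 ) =2^2*3^1*7^(-1 )*37^( - 1)*857^( - 1)*36583^1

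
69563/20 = 69563/20 = 3478.15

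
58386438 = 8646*6753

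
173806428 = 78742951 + 95063477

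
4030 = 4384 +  - 354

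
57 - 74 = -17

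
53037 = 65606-12569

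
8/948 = 2/237 = 0.01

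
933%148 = 45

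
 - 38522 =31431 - 69953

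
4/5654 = 2/2827 = 0.00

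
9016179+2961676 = 11977855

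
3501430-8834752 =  - 5333322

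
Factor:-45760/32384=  -65/46  =  - 2^( - 1)*5^1*13^1* 23^( - 1 ) 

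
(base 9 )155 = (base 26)51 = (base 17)7c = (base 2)10000011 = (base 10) 131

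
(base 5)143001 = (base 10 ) 6001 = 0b1011101110001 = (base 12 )3581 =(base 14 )2289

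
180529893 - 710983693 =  - 530453800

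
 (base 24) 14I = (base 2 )1010110010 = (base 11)578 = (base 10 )690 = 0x2b2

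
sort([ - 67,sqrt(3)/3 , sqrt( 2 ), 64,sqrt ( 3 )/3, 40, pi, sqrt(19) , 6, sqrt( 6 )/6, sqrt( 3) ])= [ -67, sqrt (6)/6, sqrt( 3)/3,sqrt( 3)/3, sqrt ( 2 ), sqrt ( 3),pi, sqrt( 19), 6, 40, 64]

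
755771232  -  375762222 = 380009010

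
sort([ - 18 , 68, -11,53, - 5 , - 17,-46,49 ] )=[  -  46 , - 18, - 17, - 11, - 5,  49,53, 68 ]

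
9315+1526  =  10841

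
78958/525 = 150 + 208/525 = 150.40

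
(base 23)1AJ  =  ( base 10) 778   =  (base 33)NJ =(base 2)1100001010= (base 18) 274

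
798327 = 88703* 9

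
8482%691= 190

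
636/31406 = 318/15703 = 0.02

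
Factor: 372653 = 372653^1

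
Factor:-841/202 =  - 2^(- 1 )*29^2*101^(-1) 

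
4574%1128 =62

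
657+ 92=749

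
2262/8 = 282+3/4 = 282.75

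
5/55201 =5/55201 = 0.00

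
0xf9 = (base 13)162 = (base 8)371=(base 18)DF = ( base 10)249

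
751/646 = 1 + 105/646 = 1.16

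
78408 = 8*9801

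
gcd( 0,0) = 0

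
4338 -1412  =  2926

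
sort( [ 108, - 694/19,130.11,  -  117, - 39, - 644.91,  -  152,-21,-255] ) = [  -  644.91,-255 , - 152, - 117, - 39, - 694/19,-21, 108, 130.11 ] 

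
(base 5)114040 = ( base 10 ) 4270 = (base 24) 79m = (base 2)1000010101110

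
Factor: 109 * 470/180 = 5123/18 = 2^( - 1 ) * 3^( - 2 )*47^1*109^1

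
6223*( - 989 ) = - 6154547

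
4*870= 3480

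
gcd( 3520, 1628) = 44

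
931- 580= 351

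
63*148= 9324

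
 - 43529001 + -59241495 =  - 102770496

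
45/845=9/169 = 0.05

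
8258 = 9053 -795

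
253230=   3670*69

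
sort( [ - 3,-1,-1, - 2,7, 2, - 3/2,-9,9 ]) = [ - 9, - 3,-2, - 3/2, -1, - 1,2,7,  9] 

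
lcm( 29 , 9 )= 261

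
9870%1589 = 336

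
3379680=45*75104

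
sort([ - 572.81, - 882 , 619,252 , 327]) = [ - 882,  -  572.81, 252, 327, 619]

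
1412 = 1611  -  199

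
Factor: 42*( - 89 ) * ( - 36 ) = 2^3*3^3*7^1*89^1 = 134568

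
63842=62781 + 1061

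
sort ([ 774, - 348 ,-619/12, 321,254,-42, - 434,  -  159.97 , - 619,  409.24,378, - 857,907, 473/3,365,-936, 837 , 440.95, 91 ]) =[ - 936, - 857, - 619, - 434, - 348, - 159.97, - 619/12, - 42, 91,473/3,254,321, 365,378 , 409.24, 440.95,  774,  837 , 907]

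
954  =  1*954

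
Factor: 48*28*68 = 91392 = 2^8 *3^1*7^1*17^1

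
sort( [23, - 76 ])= [ - 76,23 ] 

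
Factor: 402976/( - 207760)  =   - 2^1*5^( - 1 )*53^( - 1 )*257^1 = - 514/265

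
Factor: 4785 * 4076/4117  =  2^2*3^1*5^1*11^1*23^(  -  1)*29^1*179^(  -  1 ) * 1019^1 = 19503660/4117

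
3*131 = 393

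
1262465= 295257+967208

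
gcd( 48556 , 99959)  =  1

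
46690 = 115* 406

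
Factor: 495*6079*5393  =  16228103265 = 3^2*5^1*11^1*5393^1*6079^1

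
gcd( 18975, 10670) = 55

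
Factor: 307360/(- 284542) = - 2^4*5^1*17^1 *113^1*142271^( - 1) = - 153680/142271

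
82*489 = 40098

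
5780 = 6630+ -850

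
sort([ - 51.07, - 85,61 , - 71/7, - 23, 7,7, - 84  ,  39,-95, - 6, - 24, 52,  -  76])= [ - 95, - 85, - 84, - 76, - 51.07, - 24, - 23,- 71/7, - 6 , 7, 7,39,52,61]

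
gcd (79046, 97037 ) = 1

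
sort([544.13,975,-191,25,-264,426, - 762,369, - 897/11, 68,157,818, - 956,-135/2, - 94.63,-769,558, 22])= [ - 956, - 769 , - 762, - 264,  -  191, - 94.63, - 897/11, - 135/2, 22,25,68, 157,369, 426, 544.13, 558, 818, 975]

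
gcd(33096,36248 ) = 1576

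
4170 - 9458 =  - 5288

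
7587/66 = 114  +  21/22 = 114.95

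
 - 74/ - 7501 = 74/7501=0.01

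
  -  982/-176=5+51/88 = 5.58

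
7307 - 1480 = 5827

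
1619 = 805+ 814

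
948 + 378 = 1326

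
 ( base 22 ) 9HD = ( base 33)4bo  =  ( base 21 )AFI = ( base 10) 4743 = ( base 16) 1287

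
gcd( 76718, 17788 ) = 2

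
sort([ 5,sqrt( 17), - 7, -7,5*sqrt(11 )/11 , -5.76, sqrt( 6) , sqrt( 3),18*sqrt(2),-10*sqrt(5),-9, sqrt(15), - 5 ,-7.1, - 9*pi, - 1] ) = [ - 9*pi, - 10 * sqrt(5 ) , - 9, -7.1, -7, -7,  -  5.76 , - 5, - 1, 5*sqrt(11 )/11,sqrt(3),sqrt(6), sqrt ( 15), sqrt(17),  5, 18*sqrt(2) ] 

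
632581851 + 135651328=768233179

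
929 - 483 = 446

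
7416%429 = 123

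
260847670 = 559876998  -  299029328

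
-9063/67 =-9063/67 = -135.27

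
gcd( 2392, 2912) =104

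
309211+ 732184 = 1041395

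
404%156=92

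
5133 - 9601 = -4468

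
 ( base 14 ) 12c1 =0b110011101001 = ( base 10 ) 3305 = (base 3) 11112102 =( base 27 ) 4eb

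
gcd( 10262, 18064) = 2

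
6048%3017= 14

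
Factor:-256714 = -2^1 * 47^1*2731^1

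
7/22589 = 1/3227 = 0.00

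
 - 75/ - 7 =10+5/7  =  10.71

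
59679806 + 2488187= 62167993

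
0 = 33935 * 0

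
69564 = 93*748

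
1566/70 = 22 + 13/35 = 22.37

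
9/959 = 9/959 = 0.01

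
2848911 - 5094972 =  - 2246061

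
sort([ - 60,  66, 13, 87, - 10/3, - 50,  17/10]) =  [-60, - 50, - 10/3, 17/10, 13, 66,87] 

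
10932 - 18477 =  - 7545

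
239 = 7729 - 7490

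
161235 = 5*32247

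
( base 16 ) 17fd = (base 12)3679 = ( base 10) 6141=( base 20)f71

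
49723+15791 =65514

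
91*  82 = 7462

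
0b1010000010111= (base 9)7044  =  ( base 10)5143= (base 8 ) 12027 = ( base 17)10D9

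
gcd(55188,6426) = 378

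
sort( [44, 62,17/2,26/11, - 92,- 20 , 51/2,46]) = [- 92, - 20,26/11,17/2,51/2, 44,46,62 ]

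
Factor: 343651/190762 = 31241/17342 = 2^(-1)*7^1*13^( - 1)*23^(  -  1) * 29^( - 1 )*4463^1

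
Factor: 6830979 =3^1 * 29^1*78517^1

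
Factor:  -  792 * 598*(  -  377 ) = 178553232=2^4*3^2*11^1 * 13^2*23^1*29^1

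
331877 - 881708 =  - 549831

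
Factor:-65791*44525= - 5^2 * 11^1 * 13^1*137^1*5981^1 = -  2929344275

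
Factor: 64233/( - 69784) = - 2^( - 3 )*3^4*11^( - 1 )= - 81/88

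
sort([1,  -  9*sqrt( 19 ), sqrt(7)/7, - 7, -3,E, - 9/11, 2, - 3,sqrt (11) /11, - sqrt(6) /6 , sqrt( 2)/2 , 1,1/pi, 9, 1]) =[-9*sqrt( 19),- 7,- 3,-3, - 9/11, - sqrt( 6 )/6, sqrt( 11)/11, 1/pi, sqrt (7)/7, sqrt ( 2)/2, 1,1 , 1, 2 , E, 9] 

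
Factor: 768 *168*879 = 113412096 = 2^11 *3^3 *7^1*293^1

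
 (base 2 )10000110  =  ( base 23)5J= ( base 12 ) b2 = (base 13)A4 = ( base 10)134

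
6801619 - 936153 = 5865466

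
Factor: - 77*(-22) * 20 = 2^3*5^1 * 7^1* 11^2 = 33880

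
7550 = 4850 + 2700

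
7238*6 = 43428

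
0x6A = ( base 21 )51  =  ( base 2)1101010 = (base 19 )5B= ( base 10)106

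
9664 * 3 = 28992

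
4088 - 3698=390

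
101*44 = 4444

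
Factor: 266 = 2^1*7^1*19^1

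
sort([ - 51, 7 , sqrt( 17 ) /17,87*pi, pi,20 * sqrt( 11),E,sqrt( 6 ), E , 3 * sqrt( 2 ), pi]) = [ - 51, sqrt (17)/17, sqrt (6 ),E , E, pi,pi,  3*sqrt (2),  7,20 * sqrt( 11 ),  87*pi ] 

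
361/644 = 361/644 =0.56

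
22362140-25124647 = -2762507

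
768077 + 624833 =1392910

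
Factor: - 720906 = -2^1 * 3^1*53^1*2267^1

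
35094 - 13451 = 21643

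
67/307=67/307=0.22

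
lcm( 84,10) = 420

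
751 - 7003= - 6252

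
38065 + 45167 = 83232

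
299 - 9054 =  - 8755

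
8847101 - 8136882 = 710219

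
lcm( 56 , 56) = 56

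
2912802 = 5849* 498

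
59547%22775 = 13997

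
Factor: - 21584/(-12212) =76/43 = 2^2*19^1*43^( - 1) 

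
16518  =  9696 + 6822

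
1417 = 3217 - 1800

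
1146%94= 18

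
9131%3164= 2803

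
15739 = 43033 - 27294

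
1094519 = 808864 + 285655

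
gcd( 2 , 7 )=1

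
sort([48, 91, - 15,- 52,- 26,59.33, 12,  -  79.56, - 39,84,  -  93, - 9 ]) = [ - 93, - 79.56, - 52, - 39, - 26, - 15, - 9, 12, 48,  59.33,84, 91 ] 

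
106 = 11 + 95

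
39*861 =33579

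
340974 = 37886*9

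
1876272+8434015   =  10310287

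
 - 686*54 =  - 37044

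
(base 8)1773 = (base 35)t4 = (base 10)1019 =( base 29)164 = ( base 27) 1AK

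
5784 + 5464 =11248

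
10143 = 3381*3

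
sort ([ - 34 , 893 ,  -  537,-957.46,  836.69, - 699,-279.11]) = [-957.46,  -  699, -537, - 279.11,-34,836.69,  893 ]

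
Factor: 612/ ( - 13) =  - 2^2*3^2*13^( - 1 )* 17^1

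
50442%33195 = 17247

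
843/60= 14 + 1/20 = 14.05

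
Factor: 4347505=5^1*869501^1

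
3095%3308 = 3095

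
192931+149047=341978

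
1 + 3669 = 3670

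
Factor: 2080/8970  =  16/69  =  2^4*3^( - 1 ) * 23^( - 1) 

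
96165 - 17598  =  78567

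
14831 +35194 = 50025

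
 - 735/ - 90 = 49/6 = 8.17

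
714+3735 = 4449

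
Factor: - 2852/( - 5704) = 1/2 = 2^( - 1)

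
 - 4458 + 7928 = 3470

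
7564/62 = 122 = 122.00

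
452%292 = 160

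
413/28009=413/28009 =0.01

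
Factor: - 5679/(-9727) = 3^2*71^ (  -  1 )*137^(  -  1 )*631^1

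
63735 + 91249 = 154984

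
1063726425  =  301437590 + 762288835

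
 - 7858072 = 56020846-63878918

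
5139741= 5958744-819003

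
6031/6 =6031/6=1005.17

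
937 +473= 1410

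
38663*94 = 3634322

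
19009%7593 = 3823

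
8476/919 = 8476/919 = 9.22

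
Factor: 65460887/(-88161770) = - 2^( - 1)*5^( - 1 )*41^1 * 83^( - 1)*1231^1*1297^1*106219^(-1)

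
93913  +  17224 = 111137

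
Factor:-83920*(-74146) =6222332320 = 2^5*5^1*131^1*283^1*1049^1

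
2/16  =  1/8 = 0.12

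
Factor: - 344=-2^3*43^1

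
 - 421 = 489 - 910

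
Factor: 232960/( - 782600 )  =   - 2^6*5^( - 1)*43^( - 1 ) =-  64/215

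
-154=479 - 633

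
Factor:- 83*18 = - 1494= - 2^1*3^2*83^1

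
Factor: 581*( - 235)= - 136535 = - 5^1*7^1*47^1*83^1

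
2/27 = 2/27 = 0.07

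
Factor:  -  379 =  -379^1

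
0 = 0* 2941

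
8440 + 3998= 12438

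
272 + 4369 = 4641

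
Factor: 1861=1861^1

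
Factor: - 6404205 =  - 3^1 * 5^1 * 43^1 *9929^1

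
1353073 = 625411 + 727662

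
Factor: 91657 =151^1*607^1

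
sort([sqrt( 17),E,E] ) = [E,E, sqrt( 17)]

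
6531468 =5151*1268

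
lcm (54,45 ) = 270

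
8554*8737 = 74736298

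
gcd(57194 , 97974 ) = 2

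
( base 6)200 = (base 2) 1001000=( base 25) 2m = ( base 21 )39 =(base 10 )72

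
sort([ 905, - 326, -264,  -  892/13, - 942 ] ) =[ - 942, - 326, - 264,-892/13,905]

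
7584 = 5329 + 2255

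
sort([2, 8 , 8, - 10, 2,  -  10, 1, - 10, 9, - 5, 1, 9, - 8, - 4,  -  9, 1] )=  [-10,-10, - 10, - 9, -8, - 5, - 4,1,  1, 1,2, 2,8, 8, 9, 9 ]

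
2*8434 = 16868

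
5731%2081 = 1569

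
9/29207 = 9/29207=0.00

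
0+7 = 7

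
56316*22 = 1238952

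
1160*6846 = 7941360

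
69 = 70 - 1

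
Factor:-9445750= - 2^1*5^3 * 37783^1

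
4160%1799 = 562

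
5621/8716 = 5621/8716= 0.64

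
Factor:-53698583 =  -  23^1*193^1*12097^1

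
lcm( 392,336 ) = 2352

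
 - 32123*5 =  - 160615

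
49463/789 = 62 + 545/789 = 62.69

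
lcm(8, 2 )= 8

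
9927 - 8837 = 1090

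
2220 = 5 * 444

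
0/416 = 0 = 0.00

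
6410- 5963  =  447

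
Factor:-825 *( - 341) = 3^1*5^2*11^2*31^1 = 281325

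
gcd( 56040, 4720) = 40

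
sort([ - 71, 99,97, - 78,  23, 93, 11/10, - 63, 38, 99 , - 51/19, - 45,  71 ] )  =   [ - 78 , - 71, - 63,  -  45, - 51/19, 11/10,23, 38,71,93, 97,  99, 99]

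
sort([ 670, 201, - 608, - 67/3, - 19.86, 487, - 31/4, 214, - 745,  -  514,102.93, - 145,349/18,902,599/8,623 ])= [ - 745, - 608, - 514,  -  145, - 67/3, - 19.86 , - 31/4,349/18,599/8,102.93,201 , 214,487,  623, 670,902] 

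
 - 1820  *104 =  - 189280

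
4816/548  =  8 + 108/137 = 8.79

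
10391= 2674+7717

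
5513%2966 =2547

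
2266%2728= 2266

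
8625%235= 165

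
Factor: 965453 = 965453^1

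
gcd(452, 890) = 2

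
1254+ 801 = 2055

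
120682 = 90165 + 30517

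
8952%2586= 1194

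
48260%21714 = 4832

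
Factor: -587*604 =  - 354548 = -  2^2 * 151^1 * 587^1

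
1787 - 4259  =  -2472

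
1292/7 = 1292/7 = 184.57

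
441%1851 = 441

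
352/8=44= 44.00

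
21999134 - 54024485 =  - 32025351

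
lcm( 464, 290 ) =2320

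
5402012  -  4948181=453831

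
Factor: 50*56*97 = 2^4*5^2*7^1 *97^1 = 271600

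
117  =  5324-5207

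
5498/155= 35 + 73/155   =  35.47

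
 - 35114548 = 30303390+- 65417938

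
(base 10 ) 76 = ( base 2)1001100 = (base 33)2a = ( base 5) 301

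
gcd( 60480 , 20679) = 3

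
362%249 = 113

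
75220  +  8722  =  83942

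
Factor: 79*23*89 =23^1*79^1*89^1 = 161713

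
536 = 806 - 270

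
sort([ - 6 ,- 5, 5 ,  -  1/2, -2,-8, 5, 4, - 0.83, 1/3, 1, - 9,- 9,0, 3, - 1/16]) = [ - 9,-9, - 8,  -  6,- 5, - 2, - 0.83, - 1/2, - 1/16, 0,1/3, 1, 3,4,5,5 ]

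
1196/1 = 1196 =1196.00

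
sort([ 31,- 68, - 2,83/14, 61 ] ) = [ - 68, - 2, 83/14,31, 61 ] 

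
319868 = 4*79967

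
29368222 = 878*33449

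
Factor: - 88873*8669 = - 770440037 = -8669^1*88873^1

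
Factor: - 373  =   - 373^1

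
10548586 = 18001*586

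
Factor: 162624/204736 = 363/457 = 3^1* 11^2*457^( - 1 )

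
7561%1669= 885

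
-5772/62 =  - 94+28/31 = - 93.10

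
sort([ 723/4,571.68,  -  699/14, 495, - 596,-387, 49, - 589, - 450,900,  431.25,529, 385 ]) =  [ - 596,-589, - 450,-387 ,-699/14 , 49 , 723/4  ,  385, 431.25, 495,529, 571.68, 900]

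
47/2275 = 47/2275=0.02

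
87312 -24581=62731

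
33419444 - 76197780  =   - 42778336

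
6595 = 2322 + 4273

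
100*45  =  4500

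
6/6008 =3/3004= 0.00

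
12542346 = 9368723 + 3173623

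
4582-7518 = -2936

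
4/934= 2/467 = 0.00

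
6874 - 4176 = 2698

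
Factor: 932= 2^2*233^1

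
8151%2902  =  2347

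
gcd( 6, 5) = 1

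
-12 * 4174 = - 50088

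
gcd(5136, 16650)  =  6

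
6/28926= 1/4821= 0.00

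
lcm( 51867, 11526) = 103734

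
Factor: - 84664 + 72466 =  - 2^1 * 3^1 * 19^1*107^1 = - 12198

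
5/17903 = 5/17903 = 0.00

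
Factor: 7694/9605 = 2^1 * 5^( -1)*17^( - 1 )*113^( -1 ) * 3847^1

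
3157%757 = 129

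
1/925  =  1/925 = 0.00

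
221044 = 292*757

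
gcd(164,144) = 4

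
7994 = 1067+6927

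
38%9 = 2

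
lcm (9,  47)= 423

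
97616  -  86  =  97530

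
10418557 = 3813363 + 6605194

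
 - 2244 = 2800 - 5044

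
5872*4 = 23488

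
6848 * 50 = 342400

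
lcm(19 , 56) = 1064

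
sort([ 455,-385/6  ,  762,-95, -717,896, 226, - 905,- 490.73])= [-905,- 717,-490.73 , - 95, - 385/6, 226, 455,  762 , 896]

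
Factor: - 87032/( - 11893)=2^3*7^(-1)*11^1*23^1 * 43^1*1699^( - 1)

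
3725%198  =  161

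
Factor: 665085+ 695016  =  3^1*453367^1 = 1360101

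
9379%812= 447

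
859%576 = 283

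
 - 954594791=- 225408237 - 729186554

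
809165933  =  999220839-190054906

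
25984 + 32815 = 58799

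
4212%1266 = 414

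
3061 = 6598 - 3537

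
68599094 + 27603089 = 96202183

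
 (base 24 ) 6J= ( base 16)a3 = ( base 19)8B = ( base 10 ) 163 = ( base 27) 61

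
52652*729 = 38383308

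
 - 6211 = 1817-8028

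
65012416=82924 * 784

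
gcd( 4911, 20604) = 3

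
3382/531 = 3382/531 = 6.37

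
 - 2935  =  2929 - 5864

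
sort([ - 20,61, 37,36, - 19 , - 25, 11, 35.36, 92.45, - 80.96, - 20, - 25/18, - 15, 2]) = [ - 80.96, - 25, - 20, - 20, - 19, - 15, - 25/18,2, 11,35.36 , 36,37, 61 , 92.45] 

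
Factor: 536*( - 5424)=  - 2907264= -2^7*3^1*67^1 * 113^1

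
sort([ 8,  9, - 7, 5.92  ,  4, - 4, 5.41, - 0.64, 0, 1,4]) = [ - 7, - 4, - 0.64,0,1,  4  ,  4,5.41,5.92, 8,9 ] 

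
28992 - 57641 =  - 28649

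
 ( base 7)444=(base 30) 7I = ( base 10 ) 228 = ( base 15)103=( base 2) 11100100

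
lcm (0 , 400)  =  0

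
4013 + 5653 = 9666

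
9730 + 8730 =18460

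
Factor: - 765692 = -2^2 * 107^1*1789^1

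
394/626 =197/313 = 0.63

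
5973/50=119 + 23/50 = 119.46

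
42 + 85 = 127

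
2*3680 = 7360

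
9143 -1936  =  7207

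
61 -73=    - 12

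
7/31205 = 7/31205 = 0.00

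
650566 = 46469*14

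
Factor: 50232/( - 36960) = - 2^( - 2)*5^ ( - 1 )*11^ ( - 1)*13^1*23^1 = - 299/220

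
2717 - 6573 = -3856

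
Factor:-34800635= - 5^1 * 6960127^1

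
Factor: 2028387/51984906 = 676129/17328302 = 2^( -1 )*73^(-1) *118687^( - 1) * 676129^1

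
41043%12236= 4335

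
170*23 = 3910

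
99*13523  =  1338777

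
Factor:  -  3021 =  - 3^1*19^1*53^1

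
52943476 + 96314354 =149257830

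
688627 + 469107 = 1157734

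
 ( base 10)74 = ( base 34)26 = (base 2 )1001010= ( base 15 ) 4e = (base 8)112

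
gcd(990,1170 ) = 90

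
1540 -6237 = -4697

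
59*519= 30621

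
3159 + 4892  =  8051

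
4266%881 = 742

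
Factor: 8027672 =2^3*17^1*67^1*881^1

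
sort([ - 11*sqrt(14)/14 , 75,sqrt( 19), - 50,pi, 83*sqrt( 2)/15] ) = [ - 50, - 11*sqrt ( 14 ) /14,pi,sqrt ( 19),83 * sqrt(2)/15,75]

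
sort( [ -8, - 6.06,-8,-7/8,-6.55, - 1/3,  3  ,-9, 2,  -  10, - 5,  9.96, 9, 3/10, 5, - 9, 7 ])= [-10, - 9, - 9,  -  8,-8, - 6.55, - 6.06,-5, - 7/8, - 1/3 , 3/10,  2,3,5,  7, 9,9.96]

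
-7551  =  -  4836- 2715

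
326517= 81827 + 244690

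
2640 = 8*330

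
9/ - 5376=-1 + 1789/1792 = - 0.00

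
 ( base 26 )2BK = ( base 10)1658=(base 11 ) 1278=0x67A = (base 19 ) 4B5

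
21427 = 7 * 3061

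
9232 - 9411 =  - 179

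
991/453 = 2+85/453 = 2.19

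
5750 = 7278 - 1528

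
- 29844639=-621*48059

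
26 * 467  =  12142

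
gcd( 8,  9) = 1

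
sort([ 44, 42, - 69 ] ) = [- 69,42,44 ]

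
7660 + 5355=13015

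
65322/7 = 65322/7  =  9331.71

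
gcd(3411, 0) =3411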